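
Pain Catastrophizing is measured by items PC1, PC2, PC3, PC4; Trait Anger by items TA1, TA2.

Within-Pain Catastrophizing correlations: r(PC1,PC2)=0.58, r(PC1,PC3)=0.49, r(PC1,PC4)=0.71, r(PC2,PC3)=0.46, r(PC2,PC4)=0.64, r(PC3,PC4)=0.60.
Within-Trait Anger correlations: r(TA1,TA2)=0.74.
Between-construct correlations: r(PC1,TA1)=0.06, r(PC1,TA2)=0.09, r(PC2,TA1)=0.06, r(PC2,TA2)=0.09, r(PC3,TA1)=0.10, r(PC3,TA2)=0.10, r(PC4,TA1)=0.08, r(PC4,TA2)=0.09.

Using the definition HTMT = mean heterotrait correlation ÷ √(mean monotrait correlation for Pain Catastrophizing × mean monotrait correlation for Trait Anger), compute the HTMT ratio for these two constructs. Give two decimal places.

Mean between = 0.67/8 = 0.0838.
Mean within-PC = 3.48/6 = 0.5800; mean within-TA = 0.74/1 = 0.7400.
Geometric mean = √(0.5800 × 0.7400) = 0.6551.
HTMT = 0.0838 / 0.6551 = 0.13.

0.13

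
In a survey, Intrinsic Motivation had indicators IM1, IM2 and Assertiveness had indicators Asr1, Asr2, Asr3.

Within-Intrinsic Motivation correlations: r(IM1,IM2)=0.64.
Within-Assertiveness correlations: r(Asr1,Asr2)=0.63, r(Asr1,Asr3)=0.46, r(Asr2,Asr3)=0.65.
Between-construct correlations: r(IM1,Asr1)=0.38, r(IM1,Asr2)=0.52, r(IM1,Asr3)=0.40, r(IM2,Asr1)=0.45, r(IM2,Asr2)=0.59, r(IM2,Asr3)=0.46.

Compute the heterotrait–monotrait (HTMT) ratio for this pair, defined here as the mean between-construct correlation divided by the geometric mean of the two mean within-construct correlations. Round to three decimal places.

Mean between = 2.80/6 = 0.4667.
Mean within-IM = 0.64/1 = 0.6400; mean within-Asr = 1.74/3 = 0.5800.
Geometric mean = √(0.6400 × 0.5800) = 0.6093.
HTMT = 0.4667 / 0.6093 = 0.766.

0.766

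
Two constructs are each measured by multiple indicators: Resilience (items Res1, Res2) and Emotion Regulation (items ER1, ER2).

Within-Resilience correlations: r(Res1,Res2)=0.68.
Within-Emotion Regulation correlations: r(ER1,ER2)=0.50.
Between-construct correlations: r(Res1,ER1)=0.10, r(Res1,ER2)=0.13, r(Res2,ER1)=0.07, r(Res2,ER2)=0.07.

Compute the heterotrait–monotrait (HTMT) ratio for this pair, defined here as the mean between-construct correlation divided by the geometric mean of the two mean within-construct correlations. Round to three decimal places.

Mean between = 0.37/4 = 0.0925.
Mean within-Res = 0.68/1 = 0.6800; mean within-ER = 0.50/1 = 0.5000.
Geometric mean = √(0.6800 × 0.5000) = 0.5831.
HTMT = 0.0925 / 0.5831 = 0.159.

0.159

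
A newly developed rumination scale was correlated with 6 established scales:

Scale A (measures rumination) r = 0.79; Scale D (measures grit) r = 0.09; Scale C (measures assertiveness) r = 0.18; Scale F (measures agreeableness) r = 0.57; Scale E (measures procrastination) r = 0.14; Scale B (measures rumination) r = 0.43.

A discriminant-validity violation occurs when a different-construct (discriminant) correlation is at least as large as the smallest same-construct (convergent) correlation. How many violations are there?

Convergent (same construct = rumination): Scale A, Scale B.
Smallest convergent = 0.43. Discriminant values: 0.09, 0.18, 0.57, 0.14; count ≥ 0.43 → 1.

1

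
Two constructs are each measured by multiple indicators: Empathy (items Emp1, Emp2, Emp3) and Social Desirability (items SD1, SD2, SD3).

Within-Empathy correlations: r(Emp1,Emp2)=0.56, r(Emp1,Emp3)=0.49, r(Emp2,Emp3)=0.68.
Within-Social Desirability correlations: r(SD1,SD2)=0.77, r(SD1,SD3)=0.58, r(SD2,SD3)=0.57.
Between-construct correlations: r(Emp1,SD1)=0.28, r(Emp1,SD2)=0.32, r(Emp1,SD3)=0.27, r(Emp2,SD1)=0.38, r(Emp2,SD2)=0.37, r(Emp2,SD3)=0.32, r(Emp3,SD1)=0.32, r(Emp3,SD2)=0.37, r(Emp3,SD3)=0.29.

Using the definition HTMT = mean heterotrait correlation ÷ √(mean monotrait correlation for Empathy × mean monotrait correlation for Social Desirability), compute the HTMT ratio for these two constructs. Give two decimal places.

Between-construct mean = 2.92/9 = 0.3244.
Mean within-Emp = 1.73/3 = 0.5767; mean within-SD = 1.92/3 = 0.6400.
Geometric mean = √(0.5767 × 0.6400) = 0.6075.
HTMT = 0.3244 / 0.6075 = 0.53.

0.53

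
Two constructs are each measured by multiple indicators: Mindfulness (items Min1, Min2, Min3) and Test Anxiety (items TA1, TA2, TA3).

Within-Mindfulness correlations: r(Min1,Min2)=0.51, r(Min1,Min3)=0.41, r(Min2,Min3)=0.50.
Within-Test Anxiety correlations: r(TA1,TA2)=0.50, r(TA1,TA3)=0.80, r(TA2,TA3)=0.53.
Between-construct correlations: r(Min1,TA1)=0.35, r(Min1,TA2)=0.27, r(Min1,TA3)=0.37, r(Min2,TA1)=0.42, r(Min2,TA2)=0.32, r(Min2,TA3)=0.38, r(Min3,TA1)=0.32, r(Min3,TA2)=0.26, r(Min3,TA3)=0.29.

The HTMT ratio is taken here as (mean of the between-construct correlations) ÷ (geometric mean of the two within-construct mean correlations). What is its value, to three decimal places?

Between-construct mean = 2.98/9 = 0.3311.
Mean within-Min = 1.42/3 = 0.4733; mean within-TA = 1.83/3 = 0.6100.
Geometric mean = √(0.4733 × 0.6100) = 0.5373.
HTMT = 0.3311 / 0.5373 = 0.616.

0.616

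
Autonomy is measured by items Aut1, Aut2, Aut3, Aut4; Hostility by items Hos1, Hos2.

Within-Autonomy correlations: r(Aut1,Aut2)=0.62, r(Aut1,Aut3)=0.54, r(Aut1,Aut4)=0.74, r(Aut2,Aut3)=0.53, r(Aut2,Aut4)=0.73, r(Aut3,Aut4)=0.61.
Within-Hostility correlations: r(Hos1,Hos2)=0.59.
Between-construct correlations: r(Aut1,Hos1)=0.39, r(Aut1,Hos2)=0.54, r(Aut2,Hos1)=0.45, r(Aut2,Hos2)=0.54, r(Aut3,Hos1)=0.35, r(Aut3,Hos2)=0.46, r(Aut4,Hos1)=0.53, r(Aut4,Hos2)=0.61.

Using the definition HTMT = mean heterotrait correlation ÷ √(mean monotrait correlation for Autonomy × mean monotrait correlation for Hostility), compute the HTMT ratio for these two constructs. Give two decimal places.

0.79

Mean heterotrait r = 3.87/8 = 0.4838.
Mean within-Aut = 3.77/6 = 0.6283; mean within-Hos = 0.59/1 = 0.5900.
Geometric mean = √(0.6283 × 0.5900) = 0.6088.
HTMT = 0.4838 / 0.6088 = 0.79.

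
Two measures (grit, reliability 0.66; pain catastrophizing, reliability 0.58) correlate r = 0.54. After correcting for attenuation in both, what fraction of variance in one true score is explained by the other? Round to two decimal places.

0.76

Disattenuated r = 0.54 / √(0.66 × 0.58) = 0.54 / 0.6187 = 0.8728.
Shared true-score variance = 0.8728² = 0.7618 ≈ 0.76.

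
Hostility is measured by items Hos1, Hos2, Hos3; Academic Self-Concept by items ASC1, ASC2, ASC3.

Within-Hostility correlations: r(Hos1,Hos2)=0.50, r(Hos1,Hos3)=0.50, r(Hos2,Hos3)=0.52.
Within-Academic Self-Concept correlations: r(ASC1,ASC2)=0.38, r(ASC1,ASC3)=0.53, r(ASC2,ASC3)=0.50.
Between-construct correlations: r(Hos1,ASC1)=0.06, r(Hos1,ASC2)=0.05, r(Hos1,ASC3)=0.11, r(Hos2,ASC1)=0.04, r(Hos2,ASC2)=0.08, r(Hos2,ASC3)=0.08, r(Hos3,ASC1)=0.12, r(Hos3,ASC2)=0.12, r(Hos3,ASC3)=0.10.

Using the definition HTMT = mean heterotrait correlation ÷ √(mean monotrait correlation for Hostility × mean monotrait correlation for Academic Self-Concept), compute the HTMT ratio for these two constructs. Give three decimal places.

0.173

Mean between = 0.76/9 = 0.0844.
Mean within-Hos = 1.52/3 = 0.5067; mean within-ASC = 1.41/3 = 0.4700.
Geometric mean = √(0.5067 × 0.4700) = 0.4880.
HTMT = 0.0844 / 0.4880 = 0.173.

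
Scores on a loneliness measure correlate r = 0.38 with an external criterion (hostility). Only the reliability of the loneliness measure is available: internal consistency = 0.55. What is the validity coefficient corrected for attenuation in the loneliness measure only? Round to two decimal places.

0.51

Single correction: r_c = r_obs / √r_xx = 0.38 / √0.55 = 0.38 / 0.7416 ≈ 0.51.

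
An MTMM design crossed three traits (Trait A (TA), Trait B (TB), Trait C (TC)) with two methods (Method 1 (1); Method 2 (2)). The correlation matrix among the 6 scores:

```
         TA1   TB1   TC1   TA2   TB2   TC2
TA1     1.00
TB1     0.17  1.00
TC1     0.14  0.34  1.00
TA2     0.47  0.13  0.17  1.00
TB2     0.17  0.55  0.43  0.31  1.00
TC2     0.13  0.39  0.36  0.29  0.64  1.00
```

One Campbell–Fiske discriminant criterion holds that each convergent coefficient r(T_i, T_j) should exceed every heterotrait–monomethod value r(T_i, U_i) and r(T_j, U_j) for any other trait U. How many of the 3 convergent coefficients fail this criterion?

2

Convergent coefficients and their comparison sets:
TA (methods 1·2): 0.47 vs {0.17, 0.31, 0.14, 0.29} → pass.
TB (methods 1·2): 0.55 vs {0.17, 0.31, 0.34, 0.64} → fail.
TC (methods 1·2): 0.36 vs {0.14, 0.29, 0.34, 0.64} → fail.
2 of 3 fail.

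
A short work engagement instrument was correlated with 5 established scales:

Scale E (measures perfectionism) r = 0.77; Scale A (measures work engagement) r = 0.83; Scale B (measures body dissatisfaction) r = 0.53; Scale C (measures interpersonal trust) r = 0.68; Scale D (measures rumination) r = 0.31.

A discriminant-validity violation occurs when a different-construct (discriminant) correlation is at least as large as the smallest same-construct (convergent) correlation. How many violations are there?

0

Convergent (same construct = work engagement): Scale A.
Smallest convergent = 0.83. Discriminant values: 0.77, 0.53, 0.68, 0.31; count ≥ 0.83 → 0.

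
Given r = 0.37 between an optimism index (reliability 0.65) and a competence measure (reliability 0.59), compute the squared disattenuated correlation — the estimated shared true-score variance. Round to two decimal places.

Disattenuated r = 0.37 / √(0.65 × 0.59) = 0.37 / 0.6193 = 0.5974.
Shared true-score variance = 0.5974² = 0.3569 ≈ 0.36.

0.36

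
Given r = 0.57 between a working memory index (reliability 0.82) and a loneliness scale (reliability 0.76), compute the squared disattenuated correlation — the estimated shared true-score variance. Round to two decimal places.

Disattenuated r = 0.57 / √(0.82 × 0.76) = 0.57 / 0.7894 = 0.7221.
Shared true-score variance = 0.7221² = 0.5214 ≈ 0.52.

0.52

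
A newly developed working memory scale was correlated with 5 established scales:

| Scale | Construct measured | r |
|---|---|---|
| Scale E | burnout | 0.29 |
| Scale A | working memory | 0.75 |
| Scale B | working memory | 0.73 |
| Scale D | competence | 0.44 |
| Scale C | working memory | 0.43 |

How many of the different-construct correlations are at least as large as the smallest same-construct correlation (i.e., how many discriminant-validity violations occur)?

Convergent (same construct = working memory): Scale A, Scale B, Scale C.
Smallest convergent = 0.43. Discriminant values: 0.29, 0.44; count ≥ 0.43 → 1.

1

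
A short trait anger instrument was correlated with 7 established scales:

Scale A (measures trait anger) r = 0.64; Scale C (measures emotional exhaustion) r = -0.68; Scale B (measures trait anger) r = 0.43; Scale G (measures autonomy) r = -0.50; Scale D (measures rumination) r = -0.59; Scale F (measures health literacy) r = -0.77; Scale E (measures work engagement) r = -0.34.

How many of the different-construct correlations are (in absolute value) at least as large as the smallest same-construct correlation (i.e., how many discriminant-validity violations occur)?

Convergent (same construct = trait anger): Scale A, Scale B.
Smallest convergent = 0.43. Discriminant |r|: 0.68, 0.50, 0.59, 0.77, 0.34; count ≥ 0.43 → 4.

4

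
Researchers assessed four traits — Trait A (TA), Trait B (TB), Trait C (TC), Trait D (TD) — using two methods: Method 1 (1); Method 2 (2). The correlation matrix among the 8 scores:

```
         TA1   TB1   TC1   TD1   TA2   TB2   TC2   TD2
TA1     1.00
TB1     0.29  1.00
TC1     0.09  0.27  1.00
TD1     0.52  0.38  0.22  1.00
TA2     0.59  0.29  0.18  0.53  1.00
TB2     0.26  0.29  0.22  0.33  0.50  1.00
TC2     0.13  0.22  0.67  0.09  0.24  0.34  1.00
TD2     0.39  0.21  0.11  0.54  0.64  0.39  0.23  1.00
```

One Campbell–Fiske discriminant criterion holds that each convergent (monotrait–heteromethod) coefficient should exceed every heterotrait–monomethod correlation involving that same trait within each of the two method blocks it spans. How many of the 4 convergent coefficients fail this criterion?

Checking each validity diagonal entry against its comparison values:
TA (methods 1·2): 0.59 vs {0.29, 0.50, 0.09, 0.24, 0.52, 0.64} → fail.
TB (methods 1·2): 0.29 vs {0.29, 0.50, 0.27, 0.34, 0.38, 0.39} → fail.
TC (methods 1·2): 0.67 vs {0.09, 0.24, 0.27, 0.34, 0.22, 0.23} → pass.
TD (methods 1·2): 0.54 vs {0.52, 0.64, 0.38, 0.39, 0.22, 0.23} → fail.
3 of 4 fail.

3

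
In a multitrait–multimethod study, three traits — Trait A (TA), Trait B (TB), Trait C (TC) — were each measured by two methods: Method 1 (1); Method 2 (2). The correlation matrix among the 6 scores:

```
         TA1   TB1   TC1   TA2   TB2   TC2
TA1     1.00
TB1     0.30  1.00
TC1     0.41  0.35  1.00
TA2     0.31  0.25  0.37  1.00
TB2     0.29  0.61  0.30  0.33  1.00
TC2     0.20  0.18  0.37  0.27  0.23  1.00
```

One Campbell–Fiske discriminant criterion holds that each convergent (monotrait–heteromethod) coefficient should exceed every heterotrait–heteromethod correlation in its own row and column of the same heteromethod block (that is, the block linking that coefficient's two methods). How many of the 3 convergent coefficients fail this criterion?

2

Each convergent coefficient versus the relevant comparison correlations:
TA (methods 1·2): 0.31 vs {0.29, 0.25, 0.20, 0.37} → fail.
TB (methods 1·2): 0.61 vs {0.25, 0.29, 0.18, 0.30} → pass.
TC (methods 1·2): 0.37 vs {0.37, 0.20, 0.30, 0.18} → fail.
2 of 3 fail.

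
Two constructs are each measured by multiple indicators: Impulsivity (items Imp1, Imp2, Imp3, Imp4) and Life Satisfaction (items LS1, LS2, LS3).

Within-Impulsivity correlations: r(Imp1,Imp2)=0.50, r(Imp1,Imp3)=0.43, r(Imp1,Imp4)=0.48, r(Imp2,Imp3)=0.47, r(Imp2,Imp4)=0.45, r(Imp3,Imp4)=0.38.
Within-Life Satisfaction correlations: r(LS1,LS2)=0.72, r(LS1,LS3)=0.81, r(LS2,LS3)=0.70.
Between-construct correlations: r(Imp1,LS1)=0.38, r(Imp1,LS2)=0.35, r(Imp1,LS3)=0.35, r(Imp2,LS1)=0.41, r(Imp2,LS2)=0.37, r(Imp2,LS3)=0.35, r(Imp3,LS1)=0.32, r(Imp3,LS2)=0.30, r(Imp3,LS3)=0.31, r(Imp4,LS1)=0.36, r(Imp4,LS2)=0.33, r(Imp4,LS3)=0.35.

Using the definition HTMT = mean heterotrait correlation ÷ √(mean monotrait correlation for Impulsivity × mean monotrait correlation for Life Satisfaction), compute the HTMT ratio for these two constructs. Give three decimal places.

0.601

Mean heterotrait r = 4.18/12 = 0.3483.
Mean within-Imp = 2.71/6 = 0.4517; mean within-LS = 2.23/3 = 0.7433.
Geometric mean = √(0.4517 × 0.7433) = 0.5794.
HTMT = 0.3483 / 0.5794 = 0.601.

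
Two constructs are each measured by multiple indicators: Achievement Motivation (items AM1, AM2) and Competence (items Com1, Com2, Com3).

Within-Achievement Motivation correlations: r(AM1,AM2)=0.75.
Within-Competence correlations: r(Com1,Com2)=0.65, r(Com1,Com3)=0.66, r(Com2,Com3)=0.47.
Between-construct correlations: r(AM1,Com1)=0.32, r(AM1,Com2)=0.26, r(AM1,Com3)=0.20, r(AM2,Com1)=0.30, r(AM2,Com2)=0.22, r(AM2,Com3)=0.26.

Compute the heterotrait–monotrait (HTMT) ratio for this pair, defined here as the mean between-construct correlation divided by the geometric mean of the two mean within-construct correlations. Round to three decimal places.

Mean heterotrait r = 1.56/6 = 0.2600.
Mean within-AM = 0.75/1 = 0.7500; mean within-Com = 1.78/3 = 0.5933.
Geometric mean = √(0.7500 × 0.5933) = 0.6671.
HTMT = 0.2600 / 0.6671 = 0.390.

0.390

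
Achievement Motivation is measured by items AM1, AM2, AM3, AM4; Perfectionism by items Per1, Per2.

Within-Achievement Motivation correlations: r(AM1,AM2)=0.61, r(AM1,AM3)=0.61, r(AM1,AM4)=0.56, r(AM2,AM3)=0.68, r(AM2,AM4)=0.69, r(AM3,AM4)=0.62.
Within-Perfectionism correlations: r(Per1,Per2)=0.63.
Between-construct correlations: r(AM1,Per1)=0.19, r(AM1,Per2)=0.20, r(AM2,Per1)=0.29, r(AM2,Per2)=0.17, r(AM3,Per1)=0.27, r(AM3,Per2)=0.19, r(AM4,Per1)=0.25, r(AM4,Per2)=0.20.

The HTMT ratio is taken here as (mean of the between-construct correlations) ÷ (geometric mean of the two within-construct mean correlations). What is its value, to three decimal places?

Between-construct mean = 1.76/8 = 0.2200.
Mean within-AM = 3.77/6 = 0.6283; mean within-Per = 0.63/1 = 0.6300.
Geometric mean = √(0.6283 × 0.6300) = 0.6291.
HTMT = 0.2200 / 0.6291 = 0.350.

0.350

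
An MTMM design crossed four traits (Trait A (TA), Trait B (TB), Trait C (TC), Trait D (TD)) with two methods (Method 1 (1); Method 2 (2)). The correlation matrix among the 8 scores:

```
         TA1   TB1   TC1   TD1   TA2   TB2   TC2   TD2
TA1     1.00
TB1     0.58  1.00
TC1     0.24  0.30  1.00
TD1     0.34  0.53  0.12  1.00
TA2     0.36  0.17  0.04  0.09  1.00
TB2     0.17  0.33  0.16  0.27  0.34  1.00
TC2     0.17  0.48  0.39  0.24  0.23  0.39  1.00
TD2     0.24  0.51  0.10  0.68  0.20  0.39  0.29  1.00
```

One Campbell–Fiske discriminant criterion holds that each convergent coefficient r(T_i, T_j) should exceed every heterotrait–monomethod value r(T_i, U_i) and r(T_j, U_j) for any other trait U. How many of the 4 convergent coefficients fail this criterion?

Convergent coefficients and their comparison sets:
TA (methods 1·2): 0.36 vs {0.58, 0.34, 0.24, 0.23, 0.34, 0.20} → fail.
TB (methods 1·2): 0.33 vs {0.58, 0.34, 0.30, 0.39, 0.53, 0.39} → fail.
TC (methods 1·2): 0.39 vs {0.24, 0.23, 0.30, 0.39, 0.12, 0.29} → fail.
TD (methods 1·2): 0.68 vs {0.34, 0.20, 0.53, 0.39, 0.12, 0.29} → pass.
3 of 4 fail.

3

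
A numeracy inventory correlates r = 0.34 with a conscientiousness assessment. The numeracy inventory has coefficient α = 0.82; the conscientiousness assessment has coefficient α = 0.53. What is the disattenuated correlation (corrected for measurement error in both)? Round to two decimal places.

r_true = r_obs / √(r_xx · r_yy) = 0.34 / √(0.82 × 0.53) = 0.34 / √0.4346 = 0.34 / 0.6592 ≈ 0.52.

0.52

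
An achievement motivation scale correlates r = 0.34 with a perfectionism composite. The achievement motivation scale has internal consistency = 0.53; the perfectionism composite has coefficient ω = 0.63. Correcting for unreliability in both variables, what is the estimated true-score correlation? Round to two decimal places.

r_true = r_obs / √(r_xx · r_yy) = 0.34 / √(0.53 × 0.63) = 0.34 / √0.3339 = 0.34 / 0.5778 ≈ 0.59.

0.59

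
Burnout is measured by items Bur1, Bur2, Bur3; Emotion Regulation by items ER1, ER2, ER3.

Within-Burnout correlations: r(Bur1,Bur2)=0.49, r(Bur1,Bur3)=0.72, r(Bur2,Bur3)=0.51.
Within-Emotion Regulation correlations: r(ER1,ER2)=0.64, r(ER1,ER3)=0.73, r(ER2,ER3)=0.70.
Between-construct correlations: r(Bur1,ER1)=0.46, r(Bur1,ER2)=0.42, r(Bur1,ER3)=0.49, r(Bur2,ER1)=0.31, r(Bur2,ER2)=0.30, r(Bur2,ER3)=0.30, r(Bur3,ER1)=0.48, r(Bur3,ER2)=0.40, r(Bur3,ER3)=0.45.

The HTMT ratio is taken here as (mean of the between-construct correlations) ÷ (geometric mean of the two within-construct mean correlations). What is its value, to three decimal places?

0.638

Mean between = 3.61/9 = 0.4011.
Mean within-Bur = 1.72/3 = 0.5733; mean within-ER = 2.07/3 = 0.6900.
Geometric mean = √(0.5733 × 0.6900) = 0.6289.
HTMT = 0.4011 / 0.6289 = 0.638.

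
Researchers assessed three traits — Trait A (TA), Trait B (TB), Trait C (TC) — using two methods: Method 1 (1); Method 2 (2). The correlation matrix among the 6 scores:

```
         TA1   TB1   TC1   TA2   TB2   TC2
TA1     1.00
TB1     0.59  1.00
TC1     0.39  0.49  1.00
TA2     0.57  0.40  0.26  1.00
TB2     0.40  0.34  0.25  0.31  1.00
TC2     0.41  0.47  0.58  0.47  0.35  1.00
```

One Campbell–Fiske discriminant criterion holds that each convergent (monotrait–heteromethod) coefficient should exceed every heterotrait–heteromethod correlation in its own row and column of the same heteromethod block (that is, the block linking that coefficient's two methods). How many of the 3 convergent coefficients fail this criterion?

Each convergent coefficient versus the relevant comparison correlations:
TA (methods 1·2): 0.57 vs {0.40, 0.40, 0.41, 0.26} → pass.
TB (methods 1·2): 0.34 vs {0.40, 0.40, 0.47, 0.25} → fail.
TC (methods 1·2): 0.58 vs {0.26, 0.41, 0.25, 0.47} → pass.
1 of 3 fail.

1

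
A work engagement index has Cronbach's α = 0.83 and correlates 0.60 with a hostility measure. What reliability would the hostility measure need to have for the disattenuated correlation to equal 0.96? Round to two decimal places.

0.47

r_true = r_obs / √(r_xx · r_yy) ⇒ 0.96 = 0.60 / √(0.83 · r_yy).
√(0.83 · r_yy) = 0.60 / 0.96 = 0.6250; 0.83 · r_yy = 0.3906; r_yy = 0.3906 / 0.83 ≈ 0.47.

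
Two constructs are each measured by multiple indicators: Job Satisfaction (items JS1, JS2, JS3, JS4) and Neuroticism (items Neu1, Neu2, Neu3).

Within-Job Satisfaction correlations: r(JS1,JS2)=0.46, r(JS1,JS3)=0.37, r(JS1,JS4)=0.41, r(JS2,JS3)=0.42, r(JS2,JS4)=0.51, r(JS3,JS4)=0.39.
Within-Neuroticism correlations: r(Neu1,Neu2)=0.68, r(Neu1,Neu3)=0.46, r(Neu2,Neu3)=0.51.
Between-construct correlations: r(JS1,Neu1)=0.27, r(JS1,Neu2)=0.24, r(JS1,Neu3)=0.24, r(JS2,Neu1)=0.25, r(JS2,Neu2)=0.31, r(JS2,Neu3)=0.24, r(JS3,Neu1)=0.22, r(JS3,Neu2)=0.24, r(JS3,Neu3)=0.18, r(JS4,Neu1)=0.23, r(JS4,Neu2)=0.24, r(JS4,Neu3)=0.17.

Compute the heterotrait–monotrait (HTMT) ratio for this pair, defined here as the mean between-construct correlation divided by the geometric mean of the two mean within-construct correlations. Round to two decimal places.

Between-construct mean = 2.83/12 = 0.2358.
Mean within-JS = 2.56/6 = 0.4267; mean within-Neu = 1.65/3 = 0.5500.
Geometric mean = √(0.4267 × 0.5500) = 0.4844.
HTMT = 0.2358 / 0.4844 = 0.49.

0.49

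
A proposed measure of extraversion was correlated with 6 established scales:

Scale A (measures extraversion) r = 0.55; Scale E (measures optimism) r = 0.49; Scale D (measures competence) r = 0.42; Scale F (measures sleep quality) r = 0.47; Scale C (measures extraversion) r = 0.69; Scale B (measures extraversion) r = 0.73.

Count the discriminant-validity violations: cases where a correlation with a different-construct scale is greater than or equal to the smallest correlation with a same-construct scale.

Convergent (same construct = extraversion): Scale A, Scale C, Scale B.
Smallest convergent = 0.55. Discriminant values: 0.49, 0.42, 0.47; count ≥ 0.55 → 0.

0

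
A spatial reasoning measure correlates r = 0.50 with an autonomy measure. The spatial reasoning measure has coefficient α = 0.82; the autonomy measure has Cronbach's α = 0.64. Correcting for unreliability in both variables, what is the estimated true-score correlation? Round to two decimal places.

r_true = r_obs / √(r_xx · r_yy) = 0.50 / √(0.82 × 0.64) = 0.50 / √0.5248 = 0.50 / 0.7244 ≈ 0.69.

0.69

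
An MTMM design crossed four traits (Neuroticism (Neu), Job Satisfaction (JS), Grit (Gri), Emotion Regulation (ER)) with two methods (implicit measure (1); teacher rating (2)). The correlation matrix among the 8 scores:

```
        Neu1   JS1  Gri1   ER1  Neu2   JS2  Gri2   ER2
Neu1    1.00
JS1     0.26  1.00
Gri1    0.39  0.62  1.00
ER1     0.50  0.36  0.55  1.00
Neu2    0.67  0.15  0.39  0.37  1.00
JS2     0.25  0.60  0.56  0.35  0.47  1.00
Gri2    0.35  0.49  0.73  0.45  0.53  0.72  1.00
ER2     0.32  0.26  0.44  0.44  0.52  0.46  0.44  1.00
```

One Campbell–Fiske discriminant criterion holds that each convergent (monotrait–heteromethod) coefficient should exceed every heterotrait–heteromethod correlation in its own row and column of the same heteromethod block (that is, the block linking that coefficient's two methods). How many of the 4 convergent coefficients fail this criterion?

1

Each convergent coefficient versus the relevant comparison correlations:
Neu (methods 1·2): 0.67 vs {0.25, 0.15, 0.35, 0.39, 0.32, 0.37} → pass.
JS (methods 1·2): 0.60 vs {0.15, 0.25, 0.49, 0.56, 0.26, 0.35} → pass.
Gri (methods 1·2): 0.73 vs {0.39, 0.35, 0.56, 0.49, 0.44, 0.45} → pass.
ER (methods 1·2): 0.44 vs {0.37, 0.32, 0.35, 0.26, 0.45, 0.44} → fail.
1 of 4 fail.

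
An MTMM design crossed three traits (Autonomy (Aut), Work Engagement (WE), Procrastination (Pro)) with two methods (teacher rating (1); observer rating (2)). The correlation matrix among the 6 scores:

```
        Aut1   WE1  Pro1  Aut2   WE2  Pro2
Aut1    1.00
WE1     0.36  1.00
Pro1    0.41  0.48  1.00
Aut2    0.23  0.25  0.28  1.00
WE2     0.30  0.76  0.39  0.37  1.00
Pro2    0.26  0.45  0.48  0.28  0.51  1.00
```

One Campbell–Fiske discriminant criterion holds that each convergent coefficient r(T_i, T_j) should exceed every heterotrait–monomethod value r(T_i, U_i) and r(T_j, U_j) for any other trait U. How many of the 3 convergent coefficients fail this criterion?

Checking each validity diagonal entry against its comparison values:
Aut (methods 1·2): 0.23 vs {0.36, 0.37, 0.41, 0.28} → fail.
WE (methods 1·2): 0.76 vs {0.36, 0.37, 0.48, 0.51} → pass.
Pro (methods 1·2): 0.48 vs {0.41, 0.28, 0.48, 0.51} → fail.
2 of 3 fail.

2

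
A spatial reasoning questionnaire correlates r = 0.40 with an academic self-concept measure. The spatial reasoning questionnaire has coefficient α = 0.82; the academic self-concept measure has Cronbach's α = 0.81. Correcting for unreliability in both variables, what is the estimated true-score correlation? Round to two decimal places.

r_true = r_obs / √(r_xx · r_yy) = 0.40 / √(0.82 × 0.81) = 0.40 / √0.6642 = 0.40 / 0.8150 ≈ 0.49.

0.49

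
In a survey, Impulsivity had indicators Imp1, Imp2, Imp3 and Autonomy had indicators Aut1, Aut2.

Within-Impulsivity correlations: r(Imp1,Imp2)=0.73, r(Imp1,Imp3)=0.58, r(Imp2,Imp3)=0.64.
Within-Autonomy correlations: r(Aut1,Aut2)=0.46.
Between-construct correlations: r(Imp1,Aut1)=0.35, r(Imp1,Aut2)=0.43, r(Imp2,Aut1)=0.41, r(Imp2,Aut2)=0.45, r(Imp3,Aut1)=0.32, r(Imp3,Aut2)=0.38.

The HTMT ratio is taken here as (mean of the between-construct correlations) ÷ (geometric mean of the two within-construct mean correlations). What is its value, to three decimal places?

Between-construct mean = 2.34/6 = 0.3900.
Mean within-Imp = 1.95/3 = 0.6500; mean within-Aut = 0.46/1 = 0.4600.
Geometric mean = √(0.6500 × 0.4600) = 0.5468.
HTMT = 0.3900 / 0.5468 = 0.713.

0.713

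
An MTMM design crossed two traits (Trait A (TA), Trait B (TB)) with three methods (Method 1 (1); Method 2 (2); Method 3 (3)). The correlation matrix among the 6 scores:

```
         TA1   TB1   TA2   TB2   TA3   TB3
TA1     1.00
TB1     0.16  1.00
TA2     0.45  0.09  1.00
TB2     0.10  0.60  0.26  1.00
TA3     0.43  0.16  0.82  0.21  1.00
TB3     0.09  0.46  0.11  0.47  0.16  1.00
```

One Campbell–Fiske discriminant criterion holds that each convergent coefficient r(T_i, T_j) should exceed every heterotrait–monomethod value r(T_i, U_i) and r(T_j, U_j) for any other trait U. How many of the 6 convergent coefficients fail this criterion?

Checking each validity diagonal entry against its comparison values:
TA (methods 1·2): 0.45 vs {0.16, 0.26} → pass.
TA (methods 1·3): 0.43 vs {0.16, 0.16} → pass.
TA (methods 2·3): 0.82 vs {0.26, 0.16} → pass.
TB (methods 1·2): 0.60 vs {0.16, 0.26} → pass.
TB (methods 1·3): 0.46 vs {0.16, 0.16} → pass.
TB (methods 2·3): 0.47 vs {0.26, 0.16} → pass.
0 of 6 fail.

0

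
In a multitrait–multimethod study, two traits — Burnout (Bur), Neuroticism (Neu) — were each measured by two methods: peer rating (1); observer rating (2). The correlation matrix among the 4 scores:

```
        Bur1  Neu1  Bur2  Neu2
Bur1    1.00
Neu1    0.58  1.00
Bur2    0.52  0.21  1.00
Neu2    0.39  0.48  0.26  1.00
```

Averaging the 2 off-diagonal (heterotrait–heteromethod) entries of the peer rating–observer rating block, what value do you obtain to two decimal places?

HTHM values (method 1 × method 2): 0.39, 0.21; mean = 0.60/2 = 0.30.

0.30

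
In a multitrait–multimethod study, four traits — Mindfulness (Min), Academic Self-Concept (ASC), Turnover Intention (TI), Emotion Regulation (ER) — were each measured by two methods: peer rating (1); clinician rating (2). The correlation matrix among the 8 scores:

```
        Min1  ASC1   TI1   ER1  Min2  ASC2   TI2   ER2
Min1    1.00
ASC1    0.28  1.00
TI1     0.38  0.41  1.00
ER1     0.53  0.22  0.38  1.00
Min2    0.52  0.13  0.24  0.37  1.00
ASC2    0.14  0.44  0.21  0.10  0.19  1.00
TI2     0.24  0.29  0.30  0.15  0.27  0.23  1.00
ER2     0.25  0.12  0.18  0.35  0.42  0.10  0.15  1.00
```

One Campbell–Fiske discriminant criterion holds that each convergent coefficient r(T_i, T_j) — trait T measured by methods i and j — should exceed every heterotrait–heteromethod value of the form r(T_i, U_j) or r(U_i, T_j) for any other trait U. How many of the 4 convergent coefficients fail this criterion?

1

Convergent coefficients and their comparison sets:
Min (methods 1·2): 0.52 vs {0.14, 0.13, 0.24, 0.24, 0.25, 0.37} → pass.
ASC (methods 1·2): 0.44 vs {0.13, 0.14, 0.29, 0.21, 0.12, 0.10} → pass.
TI (methods 1·2): 0.30 vs {0.24, 0.24, 0.21, 0.29, 0.18, 0.15} → pass.
ER (methods 1·2): 0.35 vs {0.37, 0.25, 0.10, 0.12, 0.15, 0.18} → fail.
1 of 4 fail.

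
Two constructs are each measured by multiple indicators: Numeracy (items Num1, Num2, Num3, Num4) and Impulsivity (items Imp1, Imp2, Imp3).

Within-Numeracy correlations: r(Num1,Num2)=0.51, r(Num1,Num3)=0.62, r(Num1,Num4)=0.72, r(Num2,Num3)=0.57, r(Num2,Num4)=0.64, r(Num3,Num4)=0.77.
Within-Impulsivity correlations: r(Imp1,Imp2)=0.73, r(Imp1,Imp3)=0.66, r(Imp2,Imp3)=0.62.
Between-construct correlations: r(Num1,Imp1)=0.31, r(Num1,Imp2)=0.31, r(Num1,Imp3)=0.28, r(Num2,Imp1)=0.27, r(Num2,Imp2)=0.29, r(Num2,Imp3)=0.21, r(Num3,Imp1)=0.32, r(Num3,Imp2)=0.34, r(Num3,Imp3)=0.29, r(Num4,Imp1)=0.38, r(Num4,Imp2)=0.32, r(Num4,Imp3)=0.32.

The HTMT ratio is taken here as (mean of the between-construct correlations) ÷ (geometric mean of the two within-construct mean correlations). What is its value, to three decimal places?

Mean heterotrait r = 3.64/12 = 0.3033.
Mean within-Num = 3.83/6 = 0.6383; mean within-Imp = 2.01/3 = 0.6700.
Geometric mean = √(0.6383 × 0.6700) = 0.6540.
HTMT = 0.3033 / 0.6540 = 0.464.

0.464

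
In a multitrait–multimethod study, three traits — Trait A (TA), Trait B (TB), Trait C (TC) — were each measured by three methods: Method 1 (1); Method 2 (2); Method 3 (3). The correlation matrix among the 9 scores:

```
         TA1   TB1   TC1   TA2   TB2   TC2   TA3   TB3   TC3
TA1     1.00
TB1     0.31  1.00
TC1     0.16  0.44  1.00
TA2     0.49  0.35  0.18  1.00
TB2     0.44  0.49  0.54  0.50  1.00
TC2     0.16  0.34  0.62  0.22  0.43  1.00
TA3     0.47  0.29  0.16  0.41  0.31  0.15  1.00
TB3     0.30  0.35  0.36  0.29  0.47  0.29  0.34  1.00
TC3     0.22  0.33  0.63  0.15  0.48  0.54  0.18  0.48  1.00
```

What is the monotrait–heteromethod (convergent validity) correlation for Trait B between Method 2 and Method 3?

0.47

Same trait (TB), different methods: r(TB2, TB3) = 0.47.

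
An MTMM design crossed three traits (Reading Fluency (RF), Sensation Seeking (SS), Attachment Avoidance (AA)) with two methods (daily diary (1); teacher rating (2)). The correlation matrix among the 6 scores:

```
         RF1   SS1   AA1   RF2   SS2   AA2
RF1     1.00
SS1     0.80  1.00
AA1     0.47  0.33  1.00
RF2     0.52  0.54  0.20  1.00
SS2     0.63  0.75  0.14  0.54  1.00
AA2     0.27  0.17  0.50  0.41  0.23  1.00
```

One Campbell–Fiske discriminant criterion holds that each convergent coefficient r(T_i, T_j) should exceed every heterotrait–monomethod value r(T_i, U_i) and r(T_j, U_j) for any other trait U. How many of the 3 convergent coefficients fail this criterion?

2

Each convergent coefficient versus the relevant comparison correlations:
RF (methods 1·2): 0.52 vs {0.80, 0.54, 0.47, 0.41} → fail.
SS (methods 1·2): 0.75 vs {0.80, 0.54, 0.33, 0.23} → fail.
AA (methods 1·2): 0.50 vs {0.47, 0.41, 0.33, 0.23} → pass.
2 of 3 fail.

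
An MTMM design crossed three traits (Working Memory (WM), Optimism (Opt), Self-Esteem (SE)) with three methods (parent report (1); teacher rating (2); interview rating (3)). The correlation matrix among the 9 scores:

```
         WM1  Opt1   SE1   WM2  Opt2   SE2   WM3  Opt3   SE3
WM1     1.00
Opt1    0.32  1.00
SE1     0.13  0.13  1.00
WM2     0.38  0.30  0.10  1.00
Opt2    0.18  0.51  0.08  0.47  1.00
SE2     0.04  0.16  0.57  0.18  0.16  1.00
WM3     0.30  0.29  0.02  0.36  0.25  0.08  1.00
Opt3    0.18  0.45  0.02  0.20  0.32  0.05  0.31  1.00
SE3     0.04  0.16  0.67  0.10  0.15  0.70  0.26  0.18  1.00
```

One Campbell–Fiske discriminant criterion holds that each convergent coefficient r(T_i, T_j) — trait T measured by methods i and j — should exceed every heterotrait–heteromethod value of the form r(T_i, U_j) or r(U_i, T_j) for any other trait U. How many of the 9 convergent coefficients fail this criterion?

Convergent coefficients and their comparison sets:
WM (methods 1·2): 0.38 vs {0.18, 0.30, 0.04, 0.10} → pass.
WM (methods 1·3): 0.30 vs {0.18, 0.29, 0.04, 0.02} → pass.
WM (methods 2·3): 0.36 vs {0.20, 0.25, 0.10, 0.08} → pass.
Opt (methods 1·2): 0.51 vs {0.30, 0.18, 0.16, 0.08} → pass.
Opt (methods 1·3): 0.45 vs {0.29, 0.18, 0.16, 0.02} → pass.
Opt (methods 2·3): 0.32 vs {0.25, 0.20, 0.15, 0.05} → pass.
SE (methods 1·2): 0.57 vs {0.10, 0.04, 0.08, 0.16} → pass.
SE (methods 1·3): 0.67 vs {0.02, 0.04, 0.02, 0.16} → pass.
SE (methods 2·3): 0.70 vs {0.08, 0.10, 0.05, 0.15} → pass.
0 of 9 fail.

0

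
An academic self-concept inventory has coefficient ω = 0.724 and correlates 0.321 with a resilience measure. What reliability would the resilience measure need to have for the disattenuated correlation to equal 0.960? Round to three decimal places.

0.154

r_true = r_obs / √(r_xx · r_yy) ⇒ 0.960 = 0.321 / √(0.724 · r_yy).
√(0.724 · r_yy) = 0.321 / 0.960 = 0.3344; 0.724 · r_yy = 0.1118; r_yy = 0.1118 / 0.724 ≈ 0.154.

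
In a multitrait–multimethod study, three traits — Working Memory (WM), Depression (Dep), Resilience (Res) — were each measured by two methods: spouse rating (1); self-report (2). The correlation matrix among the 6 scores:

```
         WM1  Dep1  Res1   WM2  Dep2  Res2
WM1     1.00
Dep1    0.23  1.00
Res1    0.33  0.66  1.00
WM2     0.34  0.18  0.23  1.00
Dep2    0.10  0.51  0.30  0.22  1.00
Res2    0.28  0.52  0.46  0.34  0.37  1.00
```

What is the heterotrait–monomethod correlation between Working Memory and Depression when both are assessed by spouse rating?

0.23

Different traits, same method: r(WM1, Dep1) = 0.23.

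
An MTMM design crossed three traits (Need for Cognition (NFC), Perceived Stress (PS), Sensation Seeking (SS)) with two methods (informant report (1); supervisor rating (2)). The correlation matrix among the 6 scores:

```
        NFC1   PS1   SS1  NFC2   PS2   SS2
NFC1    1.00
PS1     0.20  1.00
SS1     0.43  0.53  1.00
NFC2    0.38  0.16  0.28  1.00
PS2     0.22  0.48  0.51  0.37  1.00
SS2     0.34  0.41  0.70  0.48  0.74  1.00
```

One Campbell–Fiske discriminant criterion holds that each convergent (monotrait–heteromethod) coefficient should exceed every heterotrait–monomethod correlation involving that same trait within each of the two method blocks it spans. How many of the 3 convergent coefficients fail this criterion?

3

Each convergent coefficient versus the relevant comparison correlations:
NFC (methods 1·2): 0.38 vs {0.20, 0.37, 0.43, 0.48} → fail.
PS (methods 1·2): 0.48 vs {0.20, 0.37, 0.53, 0.74} → fail.
SS (methods 1·2): 0.70 vs {0.43, 0.48, 0.53, 0.74} → fail.
3 of 3 fail.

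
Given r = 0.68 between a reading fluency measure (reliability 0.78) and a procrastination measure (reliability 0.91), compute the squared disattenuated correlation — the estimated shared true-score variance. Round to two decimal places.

0.65

Disattenuated r = 0.68 / √(0.78 × 0.91) = 0.68 / 0.8425 = 0.8071.
Shared true-score variance = 0.8071² = 0.6514 ≈ 0.65.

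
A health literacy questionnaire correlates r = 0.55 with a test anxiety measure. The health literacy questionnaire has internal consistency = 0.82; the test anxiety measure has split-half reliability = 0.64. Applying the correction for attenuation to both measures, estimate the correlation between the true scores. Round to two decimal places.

r_true = r_obs / √(r_xx · r_yy) = 0.55 / √(0.82 × 0.64) = 0.55 / √0.5248 = 0.55 / 0.7244 ≈ 0.76.

0.76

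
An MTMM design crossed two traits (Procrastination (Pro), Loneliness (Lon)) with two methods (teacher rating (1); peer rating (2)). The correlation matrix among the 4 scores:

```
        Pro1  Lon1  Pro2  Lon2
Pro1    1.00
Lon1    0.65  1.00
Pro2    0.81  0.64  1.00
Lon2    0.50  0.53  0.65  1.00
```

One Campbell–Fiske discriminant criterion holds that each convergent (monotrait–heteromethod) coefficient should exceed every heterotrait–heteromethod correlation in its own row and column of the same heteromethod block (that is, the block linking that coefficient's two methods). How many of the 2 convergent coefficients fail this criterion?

Each convergent coefficient versus the relevant comparison correlations:
Pro (methods 1·2): 0.81 vs {0.50, 0.64} → pass.
Lon (methods 1·2): 0.53 vs {0.64, 0.50} → fail.
1 of 2 fail.

1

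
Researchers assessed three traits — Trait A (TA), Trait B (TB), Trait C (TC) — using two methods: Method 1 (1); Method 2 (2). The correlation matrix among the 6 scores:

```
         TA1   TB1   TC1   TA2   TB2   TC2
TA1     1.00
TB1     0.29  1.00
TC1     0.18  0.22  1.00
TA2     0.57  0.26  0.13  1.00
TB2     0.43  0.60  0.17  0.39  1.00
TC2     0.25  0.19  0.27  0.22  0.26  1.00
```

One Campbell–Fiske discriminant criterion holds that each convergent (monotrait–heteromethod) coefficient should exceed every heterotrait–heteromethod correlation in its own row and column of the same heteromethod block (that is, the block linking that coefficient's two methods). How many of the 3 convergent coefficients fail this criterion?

Checking each validity diagonal entry against its comparison values:
TA (methods 1·2): 0.57 vs {0.43, 0.26, 0.25, 0.13} → pass.
TB (methods 1·2): 0.60 vs {0.26, 0.43, 0.19, 0.17} → pass.
TC (methods 1·2): 0.27 vs {0.13, 0.25, 0.17, 0.19} → pass.
0 of 3 fail.

0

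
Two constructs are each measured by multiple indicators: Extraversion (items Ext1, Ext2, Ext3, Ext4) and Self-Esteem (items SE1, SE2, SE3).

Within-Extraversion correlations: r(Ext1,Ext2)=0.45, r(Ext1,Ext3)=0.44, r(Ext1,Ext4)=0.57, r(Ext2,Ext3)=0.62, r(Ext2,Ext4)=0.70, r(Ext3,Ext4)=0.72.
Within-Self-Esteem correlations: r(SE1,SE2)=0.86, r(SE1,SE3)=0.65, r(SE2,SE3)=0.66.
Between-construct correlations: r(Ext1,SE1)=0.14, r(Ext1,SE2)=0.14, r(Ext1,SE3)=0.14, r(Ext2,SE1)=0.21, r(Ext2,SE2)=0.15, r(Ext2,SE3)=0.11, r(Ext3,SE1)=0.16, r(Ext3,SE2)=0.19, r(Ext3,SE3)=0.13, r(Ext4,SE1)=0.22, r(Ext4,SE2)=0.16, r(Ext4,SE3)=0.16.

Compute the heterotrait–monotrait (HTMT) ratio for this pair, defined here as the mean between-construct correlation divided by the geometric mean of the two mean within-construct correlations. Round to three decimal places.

Mean between = 1.91/12 = 0.1592.
Mean within-Ext = 3.50/6 = 0.5833; mean within-SE = 2.17/3 = 0.7233.
Geometric mean = √(0.5833 × 0.7233) = 0.6495.
HTMT = 0.1592 / 0.6495 = 0.245.

0.245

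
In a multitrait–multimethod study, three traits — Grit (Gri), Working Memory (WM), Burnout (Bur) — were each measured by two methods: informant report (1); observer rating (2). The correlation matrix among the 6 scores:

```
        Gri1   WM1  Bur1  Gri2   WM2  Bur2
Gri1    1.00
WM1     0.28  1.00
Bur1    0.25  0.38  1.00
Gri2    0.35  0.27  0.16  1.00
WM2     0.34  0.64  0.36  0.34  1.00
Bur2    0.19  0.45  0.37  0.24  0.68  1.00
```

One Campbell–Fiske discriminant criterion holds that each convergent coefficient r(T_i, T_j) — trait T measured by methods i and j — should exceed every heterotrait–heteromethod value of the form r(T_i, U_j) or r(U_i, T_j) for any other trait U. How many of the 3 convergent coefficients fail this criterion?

1

Each convergent coefficient versus the relevant comparison correlations:
Gri (methods 1·2): 0.35 vs {0.34, 0.27, 0.19, 0.16} → pass.
WM (methods 1·2): 0.64 vs {0.27, 0.34, 0.45, 0.36} → pass.
Bur (methods 1·2): 0.37 vs {0.16, 0.19, 0.36, 0.45} → fail.
1 of 3 fail.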